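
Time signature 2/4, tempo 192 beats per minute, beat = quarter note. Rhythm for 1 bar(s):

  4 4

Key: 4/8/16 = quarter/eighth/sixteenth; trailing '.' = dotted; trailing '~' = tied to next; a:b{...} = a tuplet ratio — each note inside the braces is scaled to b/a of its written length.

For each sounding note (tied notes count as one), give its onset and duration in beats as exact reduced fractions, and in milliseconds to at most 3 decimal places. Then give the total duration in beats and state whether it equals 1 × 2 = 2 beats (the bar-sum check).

1) 0.0ms=0b +312.5ms=1b
2) 312.5ms=1b +312.5ms=1b
Σ=2b of 2 (192bpm 2/4) — PASS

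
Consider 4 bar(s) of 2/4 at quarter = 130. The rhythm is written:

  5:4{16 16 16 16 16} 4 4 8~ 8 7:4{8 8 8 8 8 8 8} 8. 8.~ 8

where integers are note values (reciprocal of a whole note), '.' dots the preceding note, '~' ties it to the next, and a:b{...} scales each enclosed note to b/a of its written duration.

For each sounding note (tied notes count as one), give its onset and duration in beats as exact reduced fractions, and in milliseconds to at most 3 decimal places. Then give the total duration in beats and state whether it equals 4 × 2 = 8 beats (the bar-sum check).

1) 0.0ms=0b +92.308ms=1/5b
2) 92.308ms=1/5b +92.308ms=1/5b
3) 184.615ms=2/5b +92.308ms=1/5b
4) 276.923ms=3/5b +92.308ms=1/5b
5) 369.231ms=4/5b +92.308ms=1/5b
6) 461.538ms=1b +461.538ms=1b
7) 923.077ms=2b +461.538ms=1b
8) 1384.615ms=3b +461.538ms=1b
9) 1846.154ms=4b +131.868ms=2/7b
10) 1978.022ms=30/7b +131.868ms=2/7b
11) 2109.89ms=32/7b +131.868ms=2/7b
12) 2241.758ms=34/7b +131.868ms=2/7b
13) 2373.626ms=36/7b +131.868ms=2/7b
14) 2505.495ms=38/7b +131.868ms=2/7b
15) 2637.363ms=40/7b +131.868ms=2/7b
16) 2769.231ms=6b +346.154ms=3/4b
17) 3115.385ms=27/4b +576.923ms=5/4b
Σ=8b of 8 (130bpm 2/4) — PASS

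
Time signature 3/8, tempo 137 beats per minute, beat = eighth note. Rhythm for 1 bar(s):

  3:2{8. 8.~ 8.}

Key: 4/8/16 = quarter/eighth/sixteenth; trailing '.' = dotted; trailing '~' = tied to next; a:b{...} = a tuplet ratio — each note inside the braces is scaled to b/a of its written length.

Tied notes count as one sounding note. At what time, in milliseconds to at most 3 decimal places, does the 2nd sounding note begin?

1. 0.0ms @ 0 + 437.956ms (1)
2. 437.956ms @ 1 + 875.912ms (2)

note 2 onset = 1b = 437.956ms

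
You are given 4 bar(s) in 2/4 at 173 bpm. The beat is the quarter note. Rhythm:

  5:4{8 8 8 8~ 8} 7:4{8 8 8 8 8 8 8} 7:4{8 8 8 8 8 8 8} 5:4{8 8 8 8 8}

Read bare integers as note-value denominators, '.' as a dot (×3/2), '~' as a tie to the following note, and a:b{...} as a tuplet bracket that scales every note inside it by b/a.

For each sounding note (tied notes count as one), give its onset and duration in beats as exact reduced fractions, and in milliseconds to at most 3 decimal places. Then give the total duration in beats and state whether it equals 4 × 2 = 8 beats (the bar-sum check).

1) 0.0ms=0b +138.728ms=2/5b
2) 138.728ms=2/5b +138.728ms=2/5b
3) 277.457ms=4/5b +138.728ms=2/5b
4) 416.185ms=6/5b +277.457ms=4/5b
5) 693.642ms=2b +99.092ms=2/7b
6) 792.733ms=16/7b +99.092ms=2/7b
7) 891.825ms=18/7b +99.092ms=2/7b
8) 990.917ms=20/7b +99.092ms=2/7b
9) 1090.008ms=22/7b +99.092ms=2/7b
10) 1189.1ms=24/7b +99.092ms=2/7b
11) 1288.192ms=26/7b +99.092ms=2/7b
12) 1387.283ms=4b +99.092ms=2/7b
13) 1486.375ms=30/7b +99.092ms=2/7b
14) 1585.467ms=32/7b +99.092ms=2/7b
15) 1684.558ms=34/7b +99.092ms=2/7b
16) 1783.65ms=36/7b +99.092ms=2/7b
17) 1882.742ms=38/7b +99.092ms=2/7b
18) 1981.833ms=40/7b +99.092ms=2/7b
19) 2080.925ms=6b +138.728ms=2/5b
20) 2219.653ms=32/5b +138.728ms=2/5b
21) 2358.382ms=34/5b +138.728ms=2/5b
22) 2497.11ms=36/5b +138.728ms=2/5b
23) 2635.838ms=38/5b +138.728ms=2/5b
Σ=8b of 8 (173bpm 2/4) — PASS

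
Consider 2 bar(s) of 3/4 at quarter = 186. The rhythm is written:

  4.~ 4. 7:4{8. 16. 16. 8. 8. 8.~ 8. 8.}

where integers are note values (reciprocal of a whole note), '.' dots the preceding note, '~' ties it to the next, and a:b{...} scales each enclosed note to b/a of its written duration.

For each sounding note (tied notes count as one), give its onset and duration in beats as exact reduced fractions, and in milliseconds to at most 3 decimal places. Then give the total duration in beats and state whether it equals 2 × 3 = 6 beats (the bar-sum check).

1) 0.0ms=0b +967.742ms=3b
2) 967.742ms=3b +138.249ms=3/7b
3) 1105.991ms=24/7b +69.124ms=3/14b
4) 1175.115ms=51/14b +69.124ms=3/14b
5) 1244.24ms=27/7b +138.249ms=3/7b
6) 1382.488ms=30/7b +138.249ms=3/7b
7) 1520.737ms=33/7b +276.498ms=6/7b
8) 1797.235ms=39/7b +138.249ms=3/7b
Σ=6b of 6 (186bpm 3/4) — PASS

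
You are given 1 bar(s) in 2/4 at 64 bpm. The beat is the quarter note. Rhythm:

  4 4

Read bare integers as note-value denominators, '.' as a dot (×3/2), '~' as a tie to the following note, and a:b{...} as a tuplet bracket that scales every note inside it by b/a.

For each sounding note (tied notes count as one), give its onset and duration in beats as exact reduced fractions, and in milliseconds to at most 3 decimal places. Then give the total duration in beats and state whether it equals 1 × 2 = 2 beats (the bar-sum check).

1) 0.0ms=0b +937.5ms=1b
2) 937.5ms=1b +937.5ms=1b
Σ=2b of 2 (64bpm 2/4) — PASS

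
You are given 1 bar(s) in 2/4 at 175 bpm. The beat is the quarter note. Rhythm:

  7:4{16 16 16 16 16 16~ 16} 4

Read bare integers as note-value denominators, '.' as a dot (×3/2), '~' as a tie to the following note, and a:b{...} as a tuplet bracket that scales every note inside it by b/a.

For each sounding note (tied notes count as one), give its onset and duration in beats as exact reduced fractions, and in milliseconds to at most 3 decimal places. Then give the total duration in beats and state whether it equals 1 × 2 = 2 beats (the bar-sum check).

1) 0.0ms=0b +48.98ms=1/7b
2) 48.98ms=1/7b +48.98ms=1/7b
3) 97.959ms=2/7b +48.98ms=1/7b
4) 146.939ms=3/7b +48.98ms=1/7b
5) 195.918ms=4/7b +48.98ms=1/7b
6) 244.898ms=5/7b +97.959ms=2/7b
7) 342.857ms=1b +342.857ms=1b
Σ=2b of 2 (175bpm 2/4) — PASS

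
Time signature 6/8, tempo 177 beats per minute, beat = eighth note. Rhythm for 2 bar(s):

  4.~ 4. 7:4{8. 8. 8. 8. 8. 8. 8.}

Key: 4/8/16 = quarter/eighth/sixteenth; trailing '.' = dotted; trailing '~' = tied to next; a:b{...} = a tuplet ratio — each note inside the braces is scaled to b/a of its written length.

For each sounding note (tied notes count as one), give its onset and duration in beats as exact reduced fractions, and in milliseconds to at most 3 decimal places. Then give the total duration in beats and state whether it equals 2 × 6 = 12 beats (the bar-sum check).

1) 0.0ms=0b +2033.898ms=6b
2) 2033.898ms=6b +290.557ms=6/7b
3) 2324.455ms=48/7b +290.557ms=6/7b
4) 2615.012ms=54/7b +290.557ms=6/7b
5) 2905.569ms=60/7b +290.557ms=6/7b
6) 3196.126ms=66/7b +290.557ms=6/7b
7) 3486.683ms=72/7b +290.557ms=6/7b
8) 3777.24ms=78/7b +290.557ms=6/7b
Σ=12b of 12 (177bpm 6/8) — PASS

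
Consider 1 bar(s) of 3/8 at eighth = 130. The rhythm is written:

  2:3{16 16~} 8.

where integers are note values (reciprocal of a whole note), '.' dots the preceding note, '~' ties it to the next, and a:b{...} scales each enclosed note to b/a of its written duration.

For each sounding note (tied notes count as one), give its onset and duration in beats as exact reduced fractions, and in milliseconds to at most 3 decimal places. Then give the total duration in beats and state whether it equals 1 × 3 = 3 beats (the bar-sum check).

1) 0.0ms=0b +346.154ms=3/4b
2) 346.154ms=3/4b +1038.462ms=9/4b
Σ=3b of 3 (130bpm 3/8) — PASS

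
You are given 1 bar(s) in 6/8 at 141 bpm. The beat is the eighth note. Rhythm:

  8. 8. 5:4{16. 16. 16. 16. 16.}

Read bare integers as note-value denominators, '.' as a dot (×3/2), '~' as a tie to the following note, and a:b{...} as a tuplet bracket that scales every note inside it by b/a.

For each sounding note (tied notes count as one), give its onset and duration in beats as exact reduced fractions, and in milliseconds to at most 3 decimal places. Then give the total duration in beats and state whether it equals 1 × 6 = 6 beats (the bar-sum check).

1) 0.0ms=0b +638.298ms=3/2b
2) 638.298ms=3/2b +638.298ms=3/2b
3) 1276.596ms=3b +255.319ms=3/5b
4) 1531.915ms=18/5b +255.319ms=3/5b
5) 1787.234ms=21/5b +255.319ms=3/5b
6) 2042.553ms=24/5b +255.319ms=3/5b
7) 2297.872ms=27/5b +255.319ms=3/5b
Σ=6b of 6 (141bpm 6/8) — PASS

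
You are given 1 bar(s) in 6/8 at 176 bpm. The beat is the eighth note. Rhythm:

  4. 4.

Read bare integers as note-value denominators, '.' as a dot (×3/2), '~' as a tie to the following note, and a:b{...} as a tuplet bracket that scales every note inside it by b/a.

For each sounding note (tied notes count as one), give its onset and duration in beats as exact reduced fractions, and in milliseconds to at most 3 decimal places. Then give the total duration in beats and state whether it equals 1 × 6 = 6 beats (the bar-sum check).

1) 0.0ms=0b +1022.727ms=3b
2) 1022.727ms=3b +1022.727ms=3b
Σ=6b of 6 (176bpm 6/8) — PASS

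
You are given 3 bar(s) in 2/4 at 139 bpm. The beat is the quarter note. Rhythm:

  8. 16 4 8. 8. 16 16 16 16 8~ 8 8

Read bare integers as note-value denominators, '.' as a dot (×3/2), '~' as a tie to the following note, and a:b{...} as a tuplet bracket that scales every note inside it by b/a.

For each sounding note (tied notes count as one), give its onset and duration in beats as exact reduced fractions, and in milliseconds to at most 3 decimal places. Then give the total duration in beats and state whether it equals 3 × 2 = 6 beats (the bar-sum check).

1) 0.0ms=0b +323.741ms=3/4b
2) 323.741ms=3/4b +107.914ms=1/4b
3) 431.655ms=1b +431.655ms=1b
4) 863.309ms=2b +323.741ms=3/4b
5) 1187.05ms=11/4b +323.741ms=3/4b
6) 1510.791ms=7/2b +107.914ms=1/4b
7) 1618.705ms=15/4b +107.914ms=1/4b
8) 1726.619ms=4b +107.914ms=1/4b
9) 1834.532ms=17/4b +107.914ms=1/4b
10) 1942.446ms=9/2b +431.655ms=1b
11) 2374.101ms=11/2b +215.827ms=1/2b
Σ=6b of 6 (139bpm 2/4) — PASS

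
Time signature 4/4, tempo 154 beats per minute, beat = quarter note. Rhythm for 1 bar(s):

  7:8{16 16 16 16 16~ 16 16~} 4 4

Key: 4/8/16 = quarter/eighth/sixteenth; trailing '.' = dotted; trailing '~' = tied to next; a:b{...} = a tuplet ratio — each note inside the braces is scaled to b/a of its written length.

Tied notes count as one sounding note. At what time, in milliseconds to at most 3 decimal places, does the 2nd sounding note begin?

note 2 onset = 2/7b = 111.317ms

1. 0.0ms @ 0 + 111.317ms (2/7)
2. 111.317ms @ 2/7 + 111.317ms (2/7)
3. 222.635ms @ 4/7 + 111.317ms (2/7)
4. 333.952ms @ 6/7 + 111.317ms (2/7)
5. 445.269ms @ 8/7 + 222.635ms (4/7)
6. 667.904ms @ 12/7 + 500.928ms (9/7)
7. 1168.831ms @ 3 + 389.61ms (1)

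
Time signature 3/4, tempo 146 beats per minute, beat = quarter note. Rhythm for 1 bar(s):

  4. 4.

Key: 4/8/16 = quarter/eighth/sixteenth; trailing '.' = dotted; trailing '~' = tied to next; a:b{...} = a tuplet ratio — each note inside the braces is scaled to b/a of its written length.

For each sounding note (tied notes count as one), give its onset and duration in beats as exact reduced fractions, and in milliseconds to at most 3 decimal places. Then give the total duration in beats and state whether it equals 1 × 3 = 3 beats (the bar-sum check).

1) 0.0ms=0b +616.438ms=3/2b
2) 616.438ms=3/2b +616.438ms=3/2b
Σ=3b of 3 (146bpm 3/4) — PASS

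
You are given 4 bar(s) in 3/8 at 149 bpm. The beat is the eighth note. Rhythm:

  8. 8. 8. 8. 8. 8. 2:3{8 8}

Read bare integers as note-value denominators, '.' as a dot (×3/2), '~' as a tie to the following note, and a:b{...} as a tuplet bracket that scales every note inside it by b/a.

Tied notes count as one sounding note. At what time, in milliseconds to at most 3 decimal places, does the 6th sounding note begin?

1. 0.0ms @ 0 + 604.027ms (3/2)
2. 604.027ms @ 3/2 + 604.027ms (3/2)
3. 1208.054ms @ 3 + 604.027ms (3/2)
4. 1812.081ms @ 9/2 + 604.027ms (3/2)
5. 2416.107ms @ 6 + 604.027ms (3/2)
6. 3020.134ms @ 15/2 + 604.027ms (3/2)
7. 3624.161ms @ 9 + 604.027ms (3/2)
8. 4228.188ms @ 21/2 + 604.027ms (3/2)

note 6 onset = 15/2b = 3020.134ms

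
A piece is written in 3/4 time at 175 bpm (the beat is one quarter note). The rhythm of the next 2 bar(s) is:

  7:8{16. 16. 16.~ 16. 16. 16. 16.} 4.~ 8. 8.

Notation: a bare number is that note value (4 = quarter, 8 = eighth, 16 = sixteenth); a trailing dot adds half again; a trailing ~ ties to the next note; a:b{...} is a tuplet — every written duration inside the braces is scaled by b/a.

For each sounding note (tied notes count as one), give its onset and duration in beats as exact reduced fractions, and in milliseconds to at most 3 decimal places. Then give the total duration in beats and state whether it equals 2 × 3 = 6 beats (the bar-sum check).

1) 0.0ms=0b +146.939ms=3/7b
2) 146.939ms=3/7b +146.939ms=3/7b
3) 293.878ms=6/7b +293.878ms=6/7b
4) 587.755ms=12/7b +146.939ms=3/7b
5) 734.694ms=15/7b +146.939ms=3/7b
6) 881.633ms=18/7b +146.939ms=3/7b
7) 1028.571ms=3b +771.429ms=9/4b
8) 1800.0ms=21/4b +257.143ms=3/4b
Σ=6b of 6 (175bpm 3/4) — PASS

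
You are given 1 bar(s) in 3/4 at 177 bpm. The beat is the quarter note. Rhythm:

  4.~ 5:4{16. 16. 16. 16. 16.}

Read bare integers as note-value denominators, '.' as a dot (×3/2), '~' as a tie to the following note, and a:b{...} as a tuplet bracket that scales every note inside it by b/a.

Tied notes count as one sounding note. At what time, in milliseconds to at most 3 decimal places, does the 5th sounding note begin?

1. 0.0ms @ 0 + 610.169ms (9/5)
2. 610.169ms @ 9/5 + 101.695ms (3/10)
3. 711.864ms @ 21/10 + 101.695ms (3/10)
4. 813.559ms @ 12/5 + 101.695ms (3/10)
5. 915.254ms @ 27/10 + 101.695ms (3/10)

note 5 onset = 27/10b = 915.254ms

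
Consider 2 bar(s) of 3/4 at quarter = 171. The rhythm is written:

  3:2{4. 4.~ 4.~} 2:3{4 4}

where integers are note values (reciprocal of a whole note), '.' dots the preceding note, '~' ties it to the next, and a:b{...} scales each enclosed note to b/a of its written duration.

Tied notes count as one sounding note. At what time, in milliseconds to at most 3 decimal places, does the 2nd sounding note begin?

note 2 onset = 1b = 350.877ms

1. 0.0ms @ 0 + 350.877ms (1)
2. 350.877ms @ 1 + 1228.07ms (7/2)
3. 1578.947ms @ 9/2 + 526.316ms (3/2)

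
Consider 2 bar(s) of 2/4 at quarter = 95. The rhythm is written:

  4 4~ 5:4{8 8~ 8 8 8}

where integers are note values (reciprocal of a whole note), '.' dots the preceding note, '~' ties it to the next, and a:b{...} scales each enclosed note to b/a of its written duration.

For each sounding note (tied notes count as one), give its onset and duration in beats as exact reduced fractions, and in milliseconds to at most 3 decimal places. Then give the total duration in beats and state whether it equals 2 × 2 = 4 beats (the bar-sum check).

1) 0.0ms=0b +631.579ms=1b
2) 631.579ms=1b +884.211ms=7/5b
3) 1515.789ms=12/5b +505.263ms=4/5b
4) 2021.053ms=16/5b +252.632ms=2/5b
5) 2273.684ms=18/5b +252.632ms=2/5b
Σ=4b of 4 (95bpm 2/4) — PASS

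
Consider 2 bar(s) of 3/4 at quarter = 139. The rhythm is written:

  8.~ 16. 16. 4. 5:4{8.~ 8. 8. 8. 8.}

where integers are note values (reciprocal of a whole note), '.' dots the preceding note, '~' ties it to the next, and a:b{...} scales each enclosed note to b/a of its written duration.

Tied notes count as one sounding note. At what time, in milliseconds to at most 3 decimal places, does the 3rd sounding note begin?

note 3 onset = 3/2b = 647.482ms

1. 0.0ms @ 0 + 485.612ms (9/8)
2. 485.612ms @ 9/8 + 161.871ms (3/8)
3. 647.482ms @ 3/2 + 647.482ms (3/2)
4. 1294.964ms @ 3 + 517.986ms (6/5)
5. 1812.95ms @ 21/5 + 258.993ms (3/5)
6. 2071.942ms @ 24/5 + 258.993ms (3/5)
7. 2330.935ms @ 27/5 + 258.993ms (3/5)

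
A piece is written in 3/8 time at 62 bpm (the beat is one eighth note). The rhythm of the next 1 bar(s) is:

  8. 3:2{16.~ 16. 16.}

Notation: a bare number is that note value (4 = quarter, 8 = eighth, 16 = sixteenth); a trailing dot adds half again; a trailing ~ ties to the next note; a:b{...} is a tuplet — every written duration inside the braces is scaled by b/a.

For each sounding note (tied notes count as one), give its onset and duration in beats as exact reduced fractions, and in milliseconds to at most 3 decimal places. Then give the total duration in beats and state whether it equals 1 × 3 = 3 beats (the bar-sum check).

1) 0.0ms=0b +1451.613ms=3/2b
2) 1451.613ms=3/2b +967.742ms=1b
3) 2419.355ms=5/2b +483.871ms=1/2b
Σ=3b of 3 (62bpm 3/8) — PASS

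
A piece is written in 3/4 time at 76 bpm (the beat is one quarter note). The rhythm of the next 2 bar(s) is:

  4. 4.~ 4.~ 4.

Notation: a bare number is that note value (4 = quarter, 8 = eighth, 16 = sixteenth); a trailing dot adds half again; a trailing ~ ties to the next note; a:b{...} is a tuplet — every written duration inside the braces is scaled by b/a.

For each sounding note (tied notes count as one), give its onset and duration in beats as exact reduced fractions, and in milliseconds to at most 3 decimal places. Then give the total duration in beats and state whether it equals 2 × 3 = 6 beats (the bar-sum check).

1) 0.0ms=0b +1184.211ms=3/2b
2) 1184.211ms=3/2b +3552.632ms=9/2b
Σ=6b of 6 (76bpm 3/4) — PASS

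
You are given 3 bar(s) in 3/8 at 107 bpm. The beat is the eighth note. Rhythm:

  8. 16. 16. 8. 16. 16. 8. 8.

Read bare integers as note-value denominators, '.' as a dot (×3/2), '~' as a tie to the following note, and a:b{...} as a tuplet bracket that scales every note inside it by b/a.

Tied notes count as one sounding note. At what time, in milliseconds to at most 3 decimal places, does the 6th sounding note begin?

1. 0.0ms @ 0 + 841.121ms (3/2)
2. 841.121ms @ 3/2 + 420.561ms (3/4)
3. 1261.682ms @ 9/4 + 420.561ms (3/4)
4. 1682.243ms @ 3 + 841.121ms (3/2)
5. 2523.364ms @ 9/2 + 420.561ms (3/4)
6. 2943.925ms @ 21/4 + 420.561ms (3/4)
7. 3364.486ms @ 6 + 841.121ms (3/2)
8. 4205.607ms @ 15/2 + 841.121ms (3/2)

note 6 onset = 21/4b = 2943.925ms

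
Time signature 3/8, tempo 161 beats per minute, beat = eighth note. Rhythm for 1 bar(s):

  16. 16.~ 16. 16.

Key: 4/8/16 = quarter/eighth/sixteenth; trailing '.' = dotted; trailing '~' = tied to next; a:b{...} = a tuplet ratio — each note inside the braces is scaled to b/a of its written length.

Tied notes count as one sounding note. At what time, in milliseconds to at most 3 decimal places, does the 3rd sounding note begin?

note 3 onset = 9/4b = 838.509ms

1. 0.0ms @ 0 + 279.503ms (3/4)
2. 279.503ms @ 3/4 + 559.006ms (3/2)
3. 838.509ms @ 9/4 + 279.503ms (3/4)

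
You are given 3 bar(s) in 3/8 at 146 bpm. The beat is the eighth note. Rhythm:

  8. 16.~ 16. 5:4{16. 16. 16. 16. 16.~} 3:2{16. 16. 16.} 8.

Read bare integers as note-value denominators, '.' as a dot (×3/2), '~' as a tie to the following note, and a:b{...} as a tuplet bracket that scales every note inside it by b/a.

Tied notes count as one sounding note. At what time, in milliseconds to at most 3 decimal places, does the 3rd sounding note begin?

note 3 onset = 3b = 1232.877ms

1. 0.0ms @ 0 + 616.438ms (3/2)
2. 616.438ms @ 3/2 + 616.438ms (3/2)
3. 1232.877ms @ 3 + 246.575ms (3/5)
4. 1479.452ms @ 18/5 + 246.575ms (3/5)
5. 1726.027ms @ 21/5 + 246.575ms (3/5)
6. 1972.603ms @ 24/5 + 246.575ms (3/5)
7. 2219.178ms @ 27/5 + 452.055ms (11/10)
8. 2671.233ms @ 13/2 + 205.479ms (1/2)
9. 2876.712ms @ 7 + 205.479ms (1/2)
10. 3082.192ms @ 15/2 + 616.438ms (3/2)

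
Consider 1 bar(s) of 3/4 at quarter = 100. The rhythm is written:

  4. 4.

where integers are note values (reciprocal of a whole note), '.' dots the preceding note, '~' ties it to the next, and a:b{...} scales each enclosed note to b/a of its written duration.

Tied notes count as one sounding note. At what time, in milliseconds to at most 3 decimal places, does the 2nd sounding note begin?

note 2 onset = 3/2b = 900.0ms

1. 0.0ms @ 0 + 900.0ms (3/2)
2. 900.0ms @ 3/2 + 900.0ms (3/2)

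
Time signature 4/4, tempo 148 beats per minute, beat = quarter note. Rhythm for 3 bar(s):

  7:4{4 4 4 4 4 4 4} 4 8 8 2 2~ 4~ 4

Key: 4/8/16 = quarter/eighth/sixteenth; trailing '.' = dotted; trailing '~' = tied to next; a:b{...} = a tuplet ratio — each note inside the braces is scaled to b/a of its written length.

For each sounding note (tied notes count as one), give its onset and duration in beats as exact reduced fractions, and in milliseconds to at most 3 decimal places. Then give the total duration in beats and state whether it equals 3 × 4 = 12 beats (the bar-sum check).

1) 0.0ms=0b +231.66ms=4/7b
2) 231.66ms=4/7b +231.66ms=4/7b
3) 463.32ms=8/7b +231.66ms=4/7b
4) 694.981ms=12/7b +231.66ms=4/7b
5) 926.641ms=16/7b +231.66ms=4/7b
6) 1158.301ms=20/7b +231.66ms=4/7b
7) 1389.961ms=24/7b +231.66ms=4/7b
8) 1621.622ms=4b +405.405ms=1b
9) 2027.027ms=5b +202.703ms=1/2b
10) 2229.73ms=11/2b +202.703ms=1/2b
11) 2432.432ms=6b +810.811ms=2b
12) 3243.243ms=8b +1621.622ms=4b
Σ=12b of 12 (148bpm 4/4) — PASS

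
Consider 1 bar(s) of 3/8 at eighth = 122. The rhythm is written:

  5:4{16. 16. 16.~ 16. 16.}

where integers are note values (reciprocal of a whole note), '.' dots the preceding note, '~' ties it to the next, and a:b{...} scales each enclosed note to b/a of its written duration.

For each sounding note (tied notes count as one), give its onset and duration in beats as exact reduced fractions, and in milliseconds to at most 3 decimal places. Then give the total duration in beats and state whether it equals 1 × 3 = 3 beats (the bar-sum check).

1) 0.0ms=0b +295.082ms=3/5b
2) 295.082ms=3/5b +295.082ms=3/5b
3) 590.164ms=6/5b +590.164ms=6/5b
4) 1180.328ms=12/5b +295.082ms=3/5b
Σ=3b of 3 (122bpm 3/8) — PASS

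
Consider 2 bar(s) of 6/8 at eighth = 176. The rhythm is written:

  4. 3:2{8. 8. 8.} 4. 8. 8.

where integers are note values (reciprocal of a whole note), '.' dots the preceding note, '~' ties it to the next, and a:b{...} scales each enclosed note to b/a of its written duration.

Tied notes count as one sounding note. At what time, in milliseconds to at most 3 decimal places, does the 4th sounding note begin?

note 4 onset = 5b = 1704.545ms

1. 0.0ms @ 0 + 1022.727ms (3)
2. 1022.727ms @ 3 + 340.909ms (1)
3. 1363.636ms @ 4 + 340.909ms (1)
4. 1704.545ms @ 5 + 340.909ms (1)
5. 2045.455ms @ 6 + 1022.727ms (3)
6. 3068.182ms @ 9 + 511.364ms (3/2)
7. 3579.545ms @ 21/2 + 511.364ms (3/2)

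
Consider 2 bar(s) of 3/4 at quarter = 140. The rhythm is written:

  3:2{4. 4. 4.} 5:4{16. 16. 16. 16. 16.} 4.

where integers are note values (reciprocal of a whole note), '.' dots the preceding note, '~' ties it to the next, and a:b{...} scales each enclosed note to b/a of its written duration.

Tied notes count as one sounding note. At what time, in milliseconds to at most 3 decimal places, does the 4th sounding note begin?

1. 0.0ms @ 0 + 428.571ms (1)
2. 428.571ms @ 1 + 428.571ms (1)
3. 857.143ms @ 2 + 428.571ms (1)
4. 1285.714ms @ 3 + 128.571ms (3/10)
5. 1414.286ms @ 33/10 + 128.571ms (3/10)
6. 1542.857ms @ 18/5 + 128.571ms (3/10)
7. 1671.429ms @ 39/10 + 128.571ms (3/10)
8. 1800.0ms @ 21/5 + 128.571ms (3/10)
9. 1928.571ms @ 9/2 + 642.857ms (3/2)

note 4 onset = 3b = 1285.714ms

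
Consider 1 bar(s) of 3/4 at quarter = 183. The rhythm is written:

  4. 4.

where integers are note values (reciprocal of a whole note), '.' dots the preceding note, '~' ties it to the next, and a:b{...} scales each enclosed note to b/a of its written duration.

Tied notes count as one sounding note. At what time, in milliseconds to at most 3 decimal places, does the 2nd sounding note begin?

1. 0.0ms @ 0 + 491.803ms (3/2)
2. 491.803ms @ 3/2 + 491.803ms (3/2)

note 2 onset = 3/2b = 491.803ms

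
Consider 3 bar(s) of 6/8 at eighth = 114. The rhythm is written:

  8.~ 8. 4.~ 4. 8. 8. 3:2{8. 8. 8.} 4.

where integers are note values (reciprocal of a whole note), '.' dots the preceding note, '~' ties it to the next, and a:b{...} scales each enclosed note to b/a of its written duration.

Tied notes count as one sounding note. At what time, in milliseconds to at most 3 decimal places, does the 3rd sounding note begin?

1. 0.0ms @ 0 + 1578.947ms (3)
2. 1578.947ms @ 3 + 3157.895ms (6)
3. 4736.842ms @ 9 + 789.474ms (3/2)
4. 5526.316ms @ 21/2 + 789.474ms (3/2)
5. 6315.789ms @ 12 + 526.316ms (1)
6. 6842.105ms @ 13 + 526.316ms (1)
7. 7368.421ms @ 14 + 526.316ms (1)
8. 7894.737ms @ 15 + 1578.947ms (3)

note 3 onset = 9b = 4736.842ms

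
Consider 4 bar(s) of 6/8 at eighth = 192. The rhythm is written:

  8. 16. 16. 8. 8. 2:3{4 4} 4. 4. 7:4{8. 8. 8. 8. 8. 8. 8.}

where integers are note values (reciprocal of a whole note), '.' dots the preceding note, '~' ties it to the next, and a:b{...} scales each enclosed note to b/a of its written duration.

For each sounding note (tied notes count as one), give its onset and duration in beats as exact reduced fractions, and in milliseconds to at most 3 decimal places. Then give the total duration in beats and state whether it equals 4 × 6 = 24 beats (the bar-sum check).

1) 0.0ms=0b +468.75ms=3/2b
2) 468.75ms=3/2b +234.375ms=3/4b
3) 703.125ms=9/4b +234.375ms=3/4b
4) 937.5ms=3b +468.75ms=3/2b
5) 1406.25ms=9/2b +468.75ms=3/2b
6) 1875.0ms=6b +937.5ms=3b
7) 2812.5ms=9b +937.5ms=3b
8) 3750.0ms=12b +937.5ms=3b
9) 4687.5ms=15b +937.5ms=3b
10) 5625.0ms=18b +267.857ms=6/7b
11) 5892.857ms=132/7b +267.857ms=6/7b
12) 6160.714ms=138/7b +267.857ms=6/7b
13) 6428.571ms=144/7b +267.857ms=6/7b
14) 6696.429ms=150/7b +267.857ms=6/7b
15) 6964.286ms=156/7b +267.857ms=6/7b
16) 7232.143ms=162/7b +267.857ms=6/7b
Σ=24b of 24 (192bpm 6/8) — PASS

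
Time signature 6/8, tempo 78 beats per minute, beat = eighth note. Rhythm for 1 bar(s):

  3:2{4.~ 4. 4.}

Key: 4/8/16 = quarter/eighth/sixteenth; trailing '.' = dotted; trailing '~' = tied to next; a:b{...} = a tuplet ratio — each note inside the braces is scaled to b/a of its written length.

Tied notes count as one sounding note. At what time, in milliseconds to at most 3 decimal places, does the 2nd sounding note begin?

1. 0.0ms @ 0 + 3076.923ms (4)
2. 3076.923ms @ 4 + 1538.462ms (2)

note 2 onset = 4b = 3076.923ms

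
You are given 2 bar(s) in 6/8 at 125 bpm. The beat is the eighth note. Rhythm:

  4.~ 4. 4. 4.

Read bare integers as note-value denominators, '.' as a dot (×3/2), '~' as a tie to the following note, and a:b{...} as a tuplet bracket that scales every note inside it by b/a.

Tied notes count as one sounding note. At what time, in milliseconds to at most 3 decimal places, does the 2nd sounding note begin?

note 2 onset = 6b = 2880.0ms

1. 0.0ms @ 0 + 2880.0ms (6)
2. 2880.0ms @ 6 + 1440.0ms (3)
3. 4320.0ms @ 9 + 1440.0ms (3)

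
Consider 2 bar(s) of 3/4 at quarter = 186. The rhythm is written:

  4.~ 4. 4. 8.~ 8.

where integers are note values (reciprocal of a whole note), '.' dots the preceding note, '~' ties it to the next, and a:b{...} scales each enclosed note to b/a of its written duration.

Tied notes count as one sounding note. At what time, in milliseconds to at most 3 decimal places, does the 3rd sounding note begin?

note 3 onset = 9/2b = 1451.613ms

1. 0.0ms @ 0 + 967.742ms (3)
2. 967.742ms @ 3 + 483.871ms (3/2)
3. 1451.613ms @ 9/2 + 483.871ms (3/2)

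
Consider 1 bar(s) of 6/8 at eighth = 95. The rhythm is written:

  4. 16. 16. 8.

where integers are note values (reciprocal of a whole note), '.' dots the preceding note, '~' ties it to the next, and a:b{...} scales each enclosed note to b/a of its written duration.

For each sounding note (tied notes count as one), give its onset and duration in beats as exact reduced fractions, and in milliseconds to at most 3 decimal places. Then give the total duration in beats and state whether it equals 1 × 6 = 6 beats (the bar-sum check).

1) 0.0ms=0b +1894.737ms=3b
2) 1894.737ms=3b +473.684ms=3/4b
3) 2368.421ms=15/4b +473.684ms=3/4b
4) 2842.105ms=9/2b +947.368ms=3/2b
Σ=6b of 6 (95bpm 6/8) — PASS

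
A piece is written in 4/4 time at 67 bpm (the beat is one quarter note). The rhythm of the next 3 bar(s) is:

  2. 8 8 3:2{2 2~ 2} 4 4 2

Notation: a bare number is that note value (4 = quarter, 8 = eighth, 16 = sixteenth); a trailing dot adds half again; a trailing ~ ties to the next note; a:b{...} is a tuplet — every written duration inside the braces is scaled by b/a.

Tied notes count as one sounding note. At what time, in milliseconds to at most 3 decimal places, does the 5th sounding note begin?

note 5 onset = 16/3b = 4776.119ms

1. 0.0ms @ 0 + 2686.567ms (3)
2. 2686.567ms @ 3 + 447.761ms (1/2)
3. 3134.328ms @ 7/2 + 447.761ms (1/2)
4. 3582.09ms @ 4 + 1194.03ms (4/3)
5. 4776.119ms @ 16/3 + 2388.06ms (8/3)
6. 7164.179ms @ 8 + 895.522ms (1)
7. 8059.701ms @ 9 + 895.522ms (1)
8. 8955.224ms @ 10 + 1791.045ms (2)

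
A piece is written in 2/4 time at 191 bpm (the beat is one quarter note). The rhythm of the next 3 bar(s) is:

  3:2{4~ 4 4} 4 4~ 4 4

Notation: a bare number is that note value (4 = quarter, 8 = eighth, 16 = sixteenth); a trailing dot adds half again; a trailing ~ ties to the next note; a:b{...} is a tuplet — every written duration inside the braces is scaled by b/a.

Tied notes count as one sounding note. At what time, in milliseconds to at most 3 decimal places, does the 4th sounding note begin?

1. 0.0ms @ 0 + 418.848ms (4/3)
2. 418.848ms @ 4/3 + 209.424ms (2/3)
3. 628.272ms @ 2 + 314.136ms (1)
4. 942.408ms @ 3 + 628.272ms (2)
5. 1570.681ms @ 5 + 314.136ms (1)

note 4 onset = 3b = 942.408ms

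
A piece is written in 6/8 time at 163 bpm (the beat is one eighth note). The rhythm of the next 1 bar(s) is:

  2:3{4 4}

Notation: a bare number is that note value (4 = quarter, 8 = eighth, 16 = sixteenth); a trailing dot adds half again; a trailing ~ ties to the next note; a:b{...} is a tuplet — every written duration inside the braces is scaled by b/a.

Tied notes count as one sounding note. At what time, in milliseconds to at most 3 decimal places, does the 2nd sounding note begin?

1. 0.0ms @ 0 + 1104.294ms (3)
2. 1104.294ms @ 3 + 1104.294ms (3)

note 2 onset = 3b = 1104.294ms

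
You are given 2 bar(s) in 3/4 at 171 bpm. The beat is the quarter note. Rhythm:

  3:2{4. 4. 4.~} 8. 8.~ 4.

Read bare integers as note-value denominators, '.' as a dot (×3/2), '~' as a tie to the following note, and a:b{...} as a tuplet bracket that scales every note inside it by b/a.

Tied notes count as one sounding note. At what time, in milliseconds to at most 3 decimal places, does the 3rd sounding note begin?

1. 0.0ms @ 0 + 350.877ms (1)
2. 350.877ms @ 1 + 350.877ms (1)
3. 701.754ms @ 2 + 614.035ms (7/4)
4. 1315.789ms @ 15/4 + 789.474ms (9/4)

note 3 onset = 2b = 701.754ms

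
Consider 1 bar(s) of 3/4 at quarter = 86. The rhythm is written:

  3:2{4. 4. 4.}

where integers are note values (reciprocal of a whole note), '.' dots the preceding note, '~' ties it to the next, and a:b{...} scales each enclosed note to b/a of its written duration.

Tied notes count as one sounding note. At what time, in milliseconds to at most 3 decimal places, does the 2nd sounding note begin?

1. 0.0ms @ 0 + 697.674ms (1)
2. 697.674ms @ 1 + 697.674ms (1)
3. 1395.349ms @ 2 + 697.674ms (1)

note 2 onset = 1b = 697.674ms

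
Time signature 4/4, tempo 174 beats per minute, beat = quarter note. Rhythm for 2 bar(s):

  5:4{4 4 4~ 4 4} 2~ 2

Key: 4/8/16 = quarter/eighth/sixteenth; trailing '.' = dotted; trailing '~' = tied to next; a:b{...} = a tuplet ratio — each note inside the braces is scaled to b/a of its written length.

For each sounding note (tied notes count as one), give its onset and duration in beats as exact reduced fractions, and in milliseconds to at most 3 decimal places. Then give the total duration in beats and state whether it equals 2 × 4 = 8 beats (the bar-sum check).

1) 0.0ms=0b +275.862ms=4/5b
2) 275.862ms=4/5b +275.862ms=4/5b
3) 551.724ms=8/5b +551.724ms=8/5b
4) 1103.448ms=16/5b +275.862ms=4/5b
5) 1379.31ms=4b +1379.31ms=4b
Σ=8b of 8 (174bpm 4/4) — PASS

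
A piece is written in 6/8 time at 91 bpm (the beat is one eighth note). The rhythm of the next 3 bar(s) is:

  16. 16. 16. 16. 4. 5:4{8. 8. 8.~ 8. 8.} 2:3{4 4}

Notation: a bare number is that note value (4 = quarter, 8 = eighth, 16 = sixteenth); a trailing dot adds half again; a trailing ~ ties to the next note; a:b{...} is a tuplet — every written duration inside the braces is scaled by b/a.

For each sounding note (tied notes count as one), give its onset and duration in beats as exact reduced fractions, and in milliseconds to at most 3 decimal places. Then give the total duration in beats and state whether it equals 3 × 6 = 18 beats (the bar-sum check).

1) 0.0ms=0b +494.505ms=3/4b
2) 494.505ms=3/4b +494.505ms=3/4b
3) 989.011ms=3/2b +494.505ms=3/4b
4) 1483.516ms=9/4b +494.505ms=3/4b
5) 1978.022ms=3b +1978.022ms=3b
6) 3956.044ms=6b +791.209ms=6/5b
7) 4747.253ms=36/5b +791.209ms=6/5b
8) 5538.462ms=42/5b +1582.418ms=12/5b
9) 7120.879ms=54/5b +791.209ms=6/5b
10) 7912.088ms=12b +1978.022ms=3b
11) 9890.11ms=15b +1978.022ms=3b
Σ=18b of 18 (91bpm 6/8) — PASS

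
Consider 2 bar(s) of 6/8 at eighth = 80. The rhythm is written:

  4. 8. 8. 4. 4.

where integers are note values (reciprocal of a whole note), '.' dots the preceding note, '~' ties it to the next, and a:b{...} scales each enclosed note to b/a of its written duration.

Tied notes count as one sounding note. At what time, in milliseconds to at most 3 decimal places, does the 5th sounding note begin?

note 5 onset = 9b = 6750.0ms

1. 0.0ms @ 0 + 2250.0ms (3)
2. 2250.0ms @ 3 + 1125.0ms (3/2)
3. 3375.0ms @ 9/2 + 1125.0ms (3/2)
4. 4500.0ms @ 6 + 2250.0ms (3)
5. 6750.0ms @ 9 + 2250.0ms (3)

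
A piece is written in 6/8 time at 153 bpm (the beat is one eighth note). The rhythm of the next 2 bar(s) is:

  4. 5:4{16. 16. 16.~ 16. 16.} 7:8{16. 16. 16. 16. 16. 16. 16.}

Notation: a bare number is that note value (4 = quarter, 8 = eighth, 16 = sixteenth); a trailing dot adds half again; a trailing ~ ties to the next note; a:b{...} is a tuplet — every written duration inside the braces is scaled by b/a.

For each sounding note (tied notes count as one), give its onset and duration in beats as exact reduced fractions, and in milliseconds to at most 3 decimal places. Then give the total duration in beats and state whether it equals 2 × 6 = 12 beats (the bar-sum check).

1) 0.0ms=0b +1176.471ms=3b
2) 1176.471ms=3b +235.294ms=3/5b
3) 1411.765ms=18/5b +235.294ms=3/5b
4) 1647.059ms=21/5b +470.588ms=6/5b
5) 2117.647ms=27/5b +235.294ms=3/5b
6) 2352.941ms=6b +336.134ms=6/7b
7) 2689.076ms=48/7b +336.134ms=6/7b
8) 3025.21ms=54/7b +336.134ms=6/7b
9) 3361.345ms=60/7b +336.134ms=6/7b
10) 3697.479ms=66/7b +336.134ms=6/7b
11) 4033.613ms=72/7b +336.134ms=6/7b
12) 4369.748ms=78/7b +336.134ms=6/7b
Σ=12b of 12 (153bpm 6/8) — PASS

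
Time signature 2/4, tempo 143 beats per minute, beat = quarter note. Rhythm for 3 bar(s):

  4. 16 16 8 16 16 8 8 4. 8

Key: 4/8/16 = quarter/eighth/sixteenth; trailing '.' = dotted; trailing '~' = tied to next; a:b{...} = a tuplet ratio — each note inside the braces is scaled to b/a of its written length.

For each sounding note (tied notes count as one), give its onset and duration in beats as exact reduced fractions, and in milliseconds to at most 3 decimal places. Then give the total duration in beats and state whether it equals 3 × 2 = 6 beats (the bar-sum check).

1) 0.0ms=0b +629.371ms=3/2b
2) 629.371ms=3/2b +104.895ms=1/4b
3) 734.266ms=7/4b +104.895ms=1/4b
4) 839.161ms=2b +209.79ms=1/2b
5) 1048.951ms=5/2b +104.895ms=1/4b
6) 1153.846ms=11/4b +104.895ms=1/4b
7) 1258.741ms=3b +209.79ms=1/2b
8) 1468.531ms=7/2b +209.79ms=1/2b
9) 1678.322ms=4b +629.371ms=3/2b
10) 2307.692ms=11/2b +209.79ms=1/2b
Σ=6b of 6 (143bpm 2/4) — PASS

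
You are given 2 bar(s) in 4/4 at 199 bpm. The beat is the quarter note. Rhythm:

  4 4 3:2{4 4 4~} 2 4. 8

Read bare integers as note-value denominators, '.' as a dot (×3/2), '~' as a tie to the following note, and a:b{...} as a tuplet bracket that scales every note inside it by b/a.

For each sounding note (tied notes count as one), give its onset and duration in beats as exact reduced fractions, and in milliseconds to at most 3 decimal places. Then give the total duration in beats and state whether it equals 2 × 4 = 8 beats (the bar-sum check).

1) 0.0ms=0b +301.508ms=1b
2) 301.508ms=1b +301.508ms=1b
3) 603.015ms=2b +201.005ms=2/3b
4) 804.02ms=8/3b +201.005ms=2/3b
5) 1005.025ms=10/3b +804.02ms=8/3b
6) 1809.045ms=6b +452.261ms=3/2b
7) 2261.307ms=15/2b +150.754ms=1/2b
Σ=8b of 8 (199bpm 4/4) — PASS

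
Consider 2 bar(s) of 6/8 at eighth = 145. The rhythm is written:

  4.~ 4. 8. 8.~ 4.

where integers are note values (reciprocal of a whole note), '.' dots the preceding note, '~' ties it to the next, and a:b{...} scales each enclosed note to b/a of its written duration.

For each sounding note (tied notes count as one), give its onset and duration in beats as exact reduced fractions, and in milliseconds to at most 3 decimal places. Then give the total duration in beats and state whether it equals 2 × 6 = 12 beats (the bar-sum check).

1) 0.0ms=0b +2482.759ms=6b
2) 2482.759ms=6b +620.69ms=3/2b
3) 3103.448ms=15/2b +1862.069ms=9/2b
Σ=12b of 12 (145bpm 6/8) — PASS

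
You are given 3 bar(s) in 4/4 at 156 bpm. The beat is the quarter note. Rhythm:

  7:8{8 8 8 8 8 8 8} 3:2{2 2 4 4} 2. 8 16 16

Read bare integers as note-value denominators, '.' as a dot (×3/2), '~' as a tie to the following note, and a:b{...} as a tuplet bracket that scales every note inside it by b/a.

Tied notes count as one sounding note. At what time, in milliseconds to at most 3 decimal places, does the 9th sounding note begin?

1. 0.0ms @ 0 + 219.78ms (4/7)
2. 219.78ms @ 4/7 + 219.78ms (4/7)
3. 439.56ms @ 8/7 + 219.78ms (4/7)
4. 659.341ms @ 12/7 + 219.78ms (4/7)
5. 879.121ms @ 16/7 + 219.78ms (4/7)
6. 1098.901ms @ 20/7 + 219.78ms (4/7)
7. 1318.681ms @ 24/7 + 219.78ms (4/7)
8. 1538.462ms @ 4 + 512.821ms (4/3)
9. 2051.282ms @ 16/3 + 512.821ms (4/3)
10. 2564.103ms @ 20/3 + 256.41ms (2/3)
11. 2820.513ms @ 22/3 + 256.41ms (2/3)
12. 3076.923ms @ 8 + 1153.846ms (3)
13. 4230.769ms @ 11 + 192.308ms (1/2)
14. 4423.077ms @ 23/2 + 96.154ms (1/4)
15. 4519.231ms @ 47/4 + 96.154ms (1/4)

note 9 onset = 16/3b = 2051.282ms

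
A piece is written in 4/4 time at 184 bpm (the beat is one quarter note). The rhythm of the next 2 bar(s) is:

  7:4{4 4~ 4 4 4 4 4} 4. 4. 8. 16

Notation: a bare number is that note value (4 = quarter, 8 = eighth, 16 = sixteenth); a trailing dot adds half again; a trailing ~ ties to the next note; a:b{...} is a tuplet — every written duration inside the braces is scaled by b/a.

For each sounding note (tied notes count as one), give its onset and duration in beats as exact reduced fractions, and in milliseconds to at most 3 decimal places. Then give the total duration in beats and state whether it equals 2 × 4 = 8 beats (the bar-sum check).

1) 0.0ms=0b +186.335ms=4/7b
2) 186.335ms=4/7b +372.671ms=8/7b
3) 559.006ms=12/7b +186.335ms=4/7b
4) 745.342ms=16/7b +186.335ms=4/7b
5) 931.677ms=20/7b +186.335ms=4/7b
6) 1118.012ms=24/7b +186.335ms=4/7b
7) 1304.348ms=4b +489.13ms=3/2b
8) 1793.478ms=11/2b +489.13ms=3/2b
9) 2282.609ms=7b +244.565ms=3/4b
10) 2527.174ms=31/4b +81.522ms=1/4b
Σ=8b of 8 (184bpm 4/4) — PASS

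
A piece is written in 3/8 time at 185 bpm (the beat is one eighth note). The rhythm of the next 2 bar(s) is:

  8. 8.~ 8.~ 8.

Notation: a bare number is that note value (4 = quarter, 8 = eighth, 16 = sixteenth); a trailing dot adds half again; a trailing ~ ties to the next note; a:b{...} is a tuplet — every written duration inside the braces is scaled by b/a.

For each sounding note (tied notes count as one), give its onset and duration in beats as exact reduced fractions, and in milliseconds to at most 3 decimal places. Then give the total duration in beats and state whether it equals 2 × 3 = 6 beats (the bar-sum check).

1) 0.0ms=0b +486.486ms=3/2b
2) 486.486ms=3/2b +1459.459ms=9/2b
Σ=6b of 6 (185bpm 3/8) — PASS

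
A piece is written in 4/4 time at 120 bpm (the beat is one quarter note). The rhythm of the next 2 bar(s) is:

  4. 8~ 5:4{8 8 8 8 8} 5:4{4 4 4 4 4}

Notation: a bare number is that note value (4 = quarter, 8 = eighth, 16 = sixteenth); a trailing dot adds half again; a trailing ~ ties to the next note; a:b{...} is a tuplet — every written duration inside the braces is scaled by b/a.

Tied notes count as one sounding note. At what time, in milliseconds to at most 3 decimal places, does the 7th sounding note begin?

note 7 onset = 4b = 2000.0ms

1. 0.0ms @ 0 + 750.0ms (3/2)
2. 750.0ms @ 3/2 + 450.0ms (9/10)
3. 1200.0ms @ 12/5 + 200.0ms (2/5)
4. 1400.0ms @ 14/5 + 200.0ms (2/5)
5. 1600.0ms @ 16/5 + 200.0ms (2/5)
6. 1800.0ms @ 18/5 + 200.0ms (2/5)
7. 2000.0ms @ 4 + 400.0ms (4/5)
8. 2400.0ms @ 24/5 + 400.0ms (4/5)
9. 2800.0ms @ 28/5 + 400.0ms (4/5)
10. 3200.0ms @ 32/5 + 400.0ms (4/5)
11. 3600.0ms @ 36/5 + 400.0ms (4/5)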